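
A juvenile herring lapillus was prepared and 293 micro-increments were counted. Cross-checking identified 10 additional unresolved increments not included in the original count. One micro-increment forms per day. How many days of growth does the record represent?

Adjusted count: 293 + 10 = 303 micro-increments.
One micro-increment per day makes the duration 303 days.

303 days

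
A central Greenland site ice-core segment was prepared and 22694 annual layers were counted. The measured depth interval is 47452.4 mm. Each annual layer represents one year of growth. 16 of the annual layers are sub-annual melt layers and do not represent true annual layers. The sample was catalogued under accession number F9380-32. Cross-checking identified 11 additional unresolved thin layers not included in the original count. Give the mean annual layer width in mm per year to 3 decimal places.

Correcting the raw count gives 22694 − 16 + 11 = 22689 true annual layers.
Extension rate ≈ 47452.4 / 22689 = 2.091 mm per year.

2.091 mm per year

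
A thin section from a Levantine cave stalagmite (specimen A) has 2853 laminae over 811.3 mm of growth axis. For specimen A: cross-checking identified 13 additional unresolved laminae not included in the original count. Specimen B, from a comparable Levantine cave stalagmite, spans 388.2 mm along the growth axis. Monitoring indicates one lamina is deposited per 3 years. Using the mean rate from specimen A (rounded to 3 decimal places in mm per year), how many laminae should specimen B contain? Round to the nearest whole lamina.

1377 laminae

Specimen A: correcting the raw count gives 2853 + 13 = 2866 true laminae.
Specimen A: multiplying by 3 years per lamina: 2866 × 3 = 8598 years.
A: Mean rate = 811.3 mm / 8598 years ≈ 0.094 mm per year.
B spans 388.2 / 0.094 = 4129.79 years; at 3 years per lamina that is 4129.79 / 3 ≈ 1377 laminae.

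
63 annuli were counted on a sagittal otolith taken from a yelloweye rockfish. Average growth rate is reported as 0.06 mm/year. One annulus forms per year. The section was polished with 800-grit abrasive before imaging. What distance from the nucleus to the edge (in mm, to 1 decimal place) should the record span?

63 years of growth are recorded.
Predicted length = 0.06 mm/year × 63 years = 3.8 mm.

3.8 mm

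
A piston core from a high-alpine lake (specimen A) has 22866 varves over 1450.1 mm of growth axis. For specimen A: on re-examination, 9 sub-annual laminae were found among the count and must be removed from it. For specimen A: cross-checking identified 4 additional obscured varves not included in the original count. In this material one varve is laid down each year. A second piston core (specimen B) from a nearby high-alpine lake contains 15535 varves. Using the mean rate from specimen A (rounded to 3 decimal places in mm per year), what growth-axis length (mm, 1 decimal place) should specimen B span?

978.7 mm

Specimen A: after corrections the count is 22866 − 9 + 4 = 22861 varves.
A: Mean rate = 1450.1 mm / 22861 years ≈ 0.063 mm/year.
For B, 0.063 mm/year × 15535 years = 978.7 mm.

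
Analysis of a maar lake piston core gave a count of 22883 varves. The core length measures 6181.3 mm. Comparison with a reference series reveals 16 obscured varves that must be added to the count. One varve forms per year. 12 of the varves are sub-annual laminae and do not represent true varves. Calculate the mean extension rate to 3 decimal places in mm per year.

True varve count = 22883 − 12 + 16 = 22887.
Extension rate ≈ 6181.3 / 22887 = 0.270 mm per year.

0.270 mm per year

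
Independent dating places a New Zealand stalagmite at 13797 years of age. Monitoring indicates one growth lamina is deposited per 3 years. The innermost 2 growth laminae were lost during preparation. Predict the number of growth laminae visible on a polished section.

4597 growth laminae

One growth lamina every 3 years means 13797 / 3 = 4599 growth laminae.
4599 − 2 missed = 4597 growth laminae expected in the prepared section.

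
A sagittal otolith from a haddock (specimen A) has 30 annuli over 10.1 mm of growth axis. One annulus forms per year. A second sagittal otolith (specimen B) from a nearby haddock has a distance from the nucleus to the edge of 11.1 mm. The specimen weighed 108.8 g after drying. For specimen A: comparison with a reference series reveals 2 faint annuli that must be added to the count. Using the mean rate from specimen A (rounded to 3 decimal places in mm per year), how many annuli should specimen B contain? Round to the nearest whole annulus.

35 annuli

Specimen A: correcting the raw count gives 30 + 2 = 32 true annuli.
A: Extension rate ≈ 10.1 / 32 = 0.316 mm per year.
B spans 11.1 / 0.316 = 35.13 years ≈ 35 annuli.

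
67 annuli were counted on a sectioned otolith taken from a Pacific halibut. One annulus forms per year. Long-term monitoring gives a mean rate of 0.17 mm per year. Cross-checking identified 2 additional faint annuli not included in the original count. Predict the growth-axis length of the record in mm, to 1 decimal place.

True annulus count = 67 + 2 = 69.
Length ≈ 0.17 × 69 = 11.7 mm.

11.7 mm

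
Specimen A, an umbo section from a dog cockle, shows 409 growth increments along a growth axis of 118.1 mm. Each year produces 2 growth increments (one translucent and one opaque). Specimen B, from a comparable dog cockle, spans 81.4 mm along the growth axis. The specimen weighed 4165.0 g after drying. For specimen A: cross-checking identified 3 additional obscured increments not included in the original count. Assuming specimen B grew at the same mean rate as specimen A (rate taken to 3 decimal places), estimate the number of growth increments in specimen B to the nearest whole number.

284 growth increments

Specimen A: after corrections the count is 409 + 3 = 412 growth increments.
Specimen A: 412 growth increments at 2 per year is 412 / 2 = 206 years.
A: 118.1 mm over 206 years gives 118.1 / 206 ≈ 0.573 mm/year.
B spans 81.4 / 0.573 = 142.06 years; at 2 growth increments per year that is 142.06 × 2 ≈ 284 growth increments.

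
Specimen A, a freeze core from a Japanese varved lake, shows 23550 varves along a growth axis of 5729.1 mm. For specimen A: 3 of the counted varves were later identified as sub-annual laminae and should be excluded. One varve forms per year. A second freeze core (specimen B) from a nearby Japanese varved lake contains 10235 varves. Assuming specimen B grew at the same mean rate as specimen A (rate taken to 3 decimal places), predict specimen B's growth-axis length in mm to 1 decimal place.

2487.1 mm

Specimen A: adjusted count: 23550 − 3 = 23547 varves.
A: 5729.1 mm over 23547 years gives 5729.1 / 23547 ≈ 0.243 mm/year.
For B, 0.243 mm/year × 10235 years = 2487.1 mm.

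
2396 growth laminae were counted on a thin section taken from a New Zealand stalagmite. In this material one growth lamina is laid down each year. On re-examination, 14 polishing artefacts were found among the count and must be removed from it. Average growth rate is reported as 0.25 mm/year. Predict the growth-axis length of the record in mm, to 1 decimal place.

595.5 mm

Adjusted count: 2396 − 14 = 2382 growth laminae.
Predicted length = 0.25 mm/year × 2382 years = 595.5 mm.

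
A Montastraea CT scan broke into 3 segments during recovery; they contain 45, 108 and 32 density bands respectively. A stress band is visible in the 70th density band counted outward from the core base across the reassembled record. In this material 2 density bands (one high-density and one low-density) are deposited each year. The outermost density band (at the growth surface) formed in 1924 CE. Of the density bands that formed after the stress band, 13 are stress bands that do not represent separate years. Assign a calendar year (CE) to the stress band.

1873 CE

Total density bands = 45 + 108 + 32 = 185.
The stress band sits at density band 70 from the core base, so 185 − 70 = 115 density bands formed after it.
Removing the 13 false density bands leaves 115 − 13 = 102 true density bands beyond the stress band.
With 2 density bands per year, 102 / 2 = 51 years.
Counting back 51 years from 1924 CE places the stress band in 1924 − 51 = 1873 CE.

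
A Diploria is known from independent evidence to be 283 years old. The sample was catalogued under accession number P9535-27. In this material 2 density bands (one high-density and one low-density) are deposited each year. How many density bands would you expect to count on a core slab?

283 years at 2 density bands per year gives 283 × 2 = 566 density bands.
So 566 density bands should be present.

566 density bands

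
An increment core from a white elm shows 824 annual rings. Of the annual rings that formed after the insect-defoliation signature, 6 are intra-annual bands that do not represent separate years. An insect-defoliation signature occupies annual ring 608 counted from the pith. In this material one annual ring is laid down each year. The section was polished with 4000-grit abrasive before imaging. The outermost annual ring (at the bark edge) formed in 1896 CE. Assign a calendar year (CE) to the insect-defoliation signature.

1686 CE

Between annual ring 608 and the bark edge there are 824 − 608 = 216 annual rings.
Excluding 6 false annual rings: 216 − 6 = 210.
The annual ring at the bark edge is 1896 CE, so the insect-defoliation signature dates to 1896 − 210 = 1686 CE.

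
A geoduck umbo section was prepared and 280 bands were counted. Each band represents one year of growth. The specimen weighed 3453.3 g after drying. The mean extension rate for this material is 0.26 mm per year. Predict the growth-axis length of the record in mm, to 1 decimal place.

72.8 mm

280 years of growth are recorded.
Predicted length = 0.26 mm/year × 280 years = 72.8 mm.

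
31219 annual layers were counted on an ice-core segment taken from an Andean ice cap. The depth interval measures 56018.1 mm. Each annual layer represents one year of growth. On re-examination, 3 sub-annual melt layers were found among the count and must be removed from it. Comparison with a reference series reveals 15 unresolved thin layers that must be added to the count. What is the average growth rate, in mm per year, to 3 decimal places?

After corrections the count is 31219 − 3 + 15 = 31231 annual layers.
Mean rate = 56018.1 mm / 31231 years ≈ 1.794 mm per year.

1.794 mm per year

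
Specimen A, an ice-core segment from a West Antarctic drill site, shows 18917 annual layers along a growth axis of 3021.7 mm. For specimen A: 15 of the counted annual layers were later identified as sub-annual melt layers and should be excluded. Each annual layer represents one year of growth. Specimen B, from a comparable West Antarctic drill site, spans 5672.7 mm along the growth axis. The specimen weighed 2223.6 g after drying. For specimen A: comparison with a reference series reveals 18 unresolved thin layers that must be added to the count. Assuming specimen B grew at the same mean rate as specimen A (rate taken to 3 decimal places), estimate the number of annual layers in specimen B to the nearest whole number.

35454 annual layers

Specimen A: correcting the raw count gives 18917 − 15 + 18 = 18920 true annual layers.
A: Extension rate ≈ 3021.7 / 18920 = 0.160 mm/year.
B spans 5672.7 / 0.160 = 35454.38 years ≈ 35454 annual layers.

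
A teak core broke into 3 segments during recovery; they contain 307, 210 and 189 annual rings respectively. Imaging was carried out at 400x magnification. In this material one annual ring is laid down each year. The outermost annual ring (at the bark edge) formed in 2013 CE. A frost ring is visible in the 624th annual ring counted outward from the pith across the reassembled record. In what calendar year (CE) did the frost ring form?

1931 CE

Total annual rings = 307 + 210 + 189 = 706.
706 − 624 = 82 annual rings lie beyond the frost ring toward the bark edge.
The annual ring at the bark edge is 2013 CE, so the frost ring dates to 2013 − 82 = 1931 CE.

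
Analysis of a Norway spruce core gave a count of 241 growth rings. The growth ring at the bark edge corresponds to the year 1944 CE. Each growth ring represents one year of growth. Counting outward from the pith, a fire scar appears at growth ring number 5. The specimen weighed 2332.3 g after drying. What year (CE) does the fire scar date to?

241 − 5 = 236 growth rings lie beyond the fire scar toward the bark edge.
Counting back 236 years from 1944 CE places the fire scar in 1944 − 236 = 1708 CE.

1708 CE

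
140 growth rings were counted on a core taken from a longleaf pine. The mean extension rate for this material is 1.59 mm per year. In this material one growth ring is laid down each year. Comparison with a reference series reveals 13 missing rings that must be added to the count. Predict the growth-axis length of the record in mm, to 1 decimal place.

Adjusted count: 140 + 13 = 153 growth rings.
Length ≈ 1.59 × 153 = 243.3 mm.

243.3 mm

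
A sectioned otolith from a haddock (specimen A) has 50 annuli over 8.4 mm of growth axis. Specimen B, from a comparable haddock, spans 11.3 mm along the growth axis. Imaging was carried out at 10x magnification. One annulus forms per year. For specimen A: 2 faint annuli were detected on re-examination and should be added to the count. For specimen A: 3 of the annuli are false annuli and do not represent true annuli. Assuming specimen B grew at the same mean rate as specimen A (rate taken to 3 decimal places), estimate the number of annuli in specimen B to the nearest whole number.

66 annuli

Specimen A: after corrections the count is 50 − 3 + 2 = 49 annuli.
A: Extension rate ≈ 8.4 / 49 = 0.171 mm/yr.
Specimen B: 11.3 mm / 0.171 mm per year = 66.08 years ≈ 66 annuli.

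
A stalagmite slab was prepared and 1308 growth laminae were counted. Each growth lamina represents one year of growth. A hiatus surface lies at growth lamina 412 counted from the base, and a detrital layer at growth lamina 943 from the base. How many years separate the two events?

Separation: 943 − 412 = 531 growth laminae.
That is 531 years at one growth lamina per year.

531 yr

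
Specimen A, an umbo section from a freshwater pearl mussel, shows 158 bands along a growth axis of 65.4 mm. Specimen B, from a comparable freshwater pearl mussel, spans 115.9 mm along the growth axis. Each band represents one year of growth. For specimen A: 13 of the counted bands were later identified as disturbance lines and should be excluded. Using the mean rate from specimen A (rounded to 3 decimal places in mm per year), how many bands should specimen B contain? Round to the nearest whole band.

Specimen A: adjusted count: 158 − 13 = 145 bands.
A: Extension rate ≈ 65.4 / 145 = 0.451 mm/yr.
Specimen B: 115.9 mm / 0.451 mm per year = 256.98 years ≈ 257 bands.

257 bands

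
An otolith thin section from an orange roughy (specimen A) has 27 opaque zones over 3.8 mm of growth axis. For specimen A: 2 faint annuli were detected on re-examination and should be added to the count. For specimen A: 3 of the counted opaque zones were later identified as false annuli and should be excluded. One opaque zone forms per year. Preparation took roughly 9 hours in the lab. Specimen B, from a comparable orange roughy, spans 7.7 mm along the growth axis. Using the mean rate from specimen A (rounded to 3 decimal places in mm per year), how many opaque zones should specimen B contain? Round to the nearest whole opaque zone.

53 opaque zones

Specimen A: after corrections the count is 27 − 3 + 2 = 26 opaque zones.
A: Extension rate ≈ 3.8 / 26 = 0.146 mm per year.
For B, 7.7 / 0.146 = 52.74 years ≈ 53 opaque zones.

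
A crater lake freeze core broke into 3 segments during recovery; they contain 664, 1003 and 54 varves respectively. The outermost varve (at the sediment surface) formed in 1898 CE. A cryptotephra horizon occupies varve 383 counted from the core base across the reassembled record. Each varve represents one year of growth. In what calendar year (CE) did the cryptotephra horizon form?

Total varves = 664 + 1003 + 54 = 1721.
Between varve 383 and the sediment surface there are 1721 − 383 = 1338 varves.
The varve at the sediment surface is 1898 CE, so the cryptotephra horizon dates to 1898 − 1338 = 560 CE.

560 CE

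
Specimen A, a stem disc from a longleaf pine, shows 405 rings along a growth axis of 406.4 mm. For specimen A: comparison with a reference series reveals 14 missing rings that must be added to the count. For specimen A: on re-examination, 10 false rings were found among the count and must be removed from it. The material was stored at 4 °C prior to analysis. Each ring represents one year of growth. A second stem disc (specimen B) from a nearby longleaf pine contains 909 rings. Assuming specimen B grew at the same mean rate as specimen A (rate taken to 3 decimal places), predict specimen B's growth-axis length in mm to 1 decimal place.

903.5 mm

Specimen A: true ring count = 405 − 10 + 14 = 409.
A: Extension rate ≈ 406.4 / 409 = 0.994 mm/year.
For B, 0.994 mm/year × 909 years = 903.5 mm.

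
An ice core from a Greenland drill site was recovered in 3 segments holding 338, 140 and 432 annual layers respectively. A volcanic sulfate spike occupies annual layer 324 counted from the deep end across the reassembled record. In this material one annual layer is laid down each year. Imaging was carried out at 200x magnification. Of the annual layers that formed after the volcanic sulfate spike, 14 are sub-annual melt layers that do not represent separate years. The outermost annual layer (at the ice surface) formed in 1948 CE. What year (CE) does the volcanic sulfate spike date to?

Total annual layers = 338 + 140 + 432 = 910.
The volcanic sulfate spike sits at annual layer 324 from the deep end, so 910 − 324 = 586 annual layers formed after it.
Excluding 14 false annual layers: 586 − 14 = 572.
Counting back 572 years from 1948 CE places the volcanic sulfate spike in 1948 − 572 = 1376 CE.

1376 CE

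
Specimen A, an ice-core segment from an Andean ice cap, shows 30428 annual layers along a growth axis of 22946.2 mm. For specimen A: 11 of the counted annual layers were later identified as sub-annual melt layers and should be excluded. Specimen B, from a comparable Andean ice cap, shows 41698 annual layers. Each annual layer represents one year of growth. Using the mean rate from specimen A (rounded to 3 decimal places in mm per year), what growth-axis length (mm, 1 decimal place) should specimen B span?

31440.3 mm

Specimen A: true annual layer count = 30428 − 11 = 30417.
A: 22946.2 mm over 30417 years gives 22946.2 / 30417 ≈ 0.754 mm/yr.
Length of B = 0.754 × 41698 = 31440.3 mm.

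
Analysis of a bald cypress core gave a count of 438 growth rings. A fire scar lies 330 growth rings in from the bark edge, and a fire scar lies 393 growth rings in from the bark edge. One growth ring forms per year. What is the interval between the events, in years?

63 years

The two markers are separated by 393 − 330 = 63 growth rings.
One growth ring per year makes the interval 63 years.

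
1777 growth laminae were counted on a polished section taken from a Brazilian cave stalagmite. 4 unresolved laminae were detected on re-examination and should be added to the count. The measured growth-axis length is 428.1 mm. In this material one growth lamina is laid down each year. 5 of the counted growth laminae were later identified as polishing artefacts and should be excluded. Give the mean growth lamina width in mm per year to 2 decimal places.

Adjusted count: 1777 − 5 + 4 = 1776 growth laminae.
428.1 mm over 1776 years gives 428.1 / 1776 ≈ 0.24 mm per year.

0.24 mm per year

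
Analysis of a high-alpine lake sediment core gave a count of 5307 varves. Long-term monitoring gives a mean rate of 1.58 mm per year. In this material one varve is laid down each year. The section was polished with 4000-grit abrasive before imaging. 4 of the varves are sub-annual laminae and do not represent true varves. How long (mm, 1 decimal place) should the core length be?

8378.7 mm

True varve count = 5307 − 4 = 5303.
5303 years at 1.58 mm/year gives 1.58 × 5303 = 8378.7 mm.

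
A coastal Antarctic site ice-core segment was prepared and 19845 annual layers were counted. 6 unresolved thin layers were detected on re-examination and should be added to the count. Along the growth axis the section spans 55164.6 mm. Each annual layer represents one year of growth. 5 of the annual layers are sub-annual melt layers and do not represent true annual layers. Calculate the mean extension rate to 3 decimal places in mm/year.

True annual layer count = 19845 − 5 + 6 = 19846.
Extension rate ≈ 55164.6 / 19846 = 2.780 mm/year.

2.780 mm/year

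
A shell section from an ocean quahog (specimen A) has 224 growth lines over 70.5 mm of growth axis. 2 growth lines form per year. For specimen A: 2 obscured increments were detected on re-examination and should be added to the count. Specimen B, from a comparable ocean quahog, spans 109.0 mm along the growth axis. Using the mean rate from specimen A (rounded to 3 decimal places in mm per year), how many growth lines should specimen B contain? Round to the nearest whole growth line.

349 growth lines

Specimen A: correcting the raw count gives 224 + 2 = 226 true growth lines.
Specimen A: 226 growth lines at 2 per year is 226 / 2 = 113 years.
A: Mean rate = 70.5 mm / 113 years ≈ 0.624 mm per year.
Specimen B: 109.0 mm / 0.624 mm per year = 174.68 years; at 2 growth lines per year that is 174.68 × 2 ≈ 349 growth lines.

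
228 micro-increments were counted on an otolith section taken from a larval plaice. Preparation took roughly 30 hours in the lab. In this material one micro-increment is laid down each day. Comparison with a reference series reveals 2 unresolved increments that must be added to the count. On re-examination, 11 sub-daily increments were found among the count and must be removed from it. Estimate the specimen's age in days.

219 days

After corrections the count is 228 − 11 + 2 = 219 micro-increments.
With a one-to-one micro-increment periodicity this is 219 days.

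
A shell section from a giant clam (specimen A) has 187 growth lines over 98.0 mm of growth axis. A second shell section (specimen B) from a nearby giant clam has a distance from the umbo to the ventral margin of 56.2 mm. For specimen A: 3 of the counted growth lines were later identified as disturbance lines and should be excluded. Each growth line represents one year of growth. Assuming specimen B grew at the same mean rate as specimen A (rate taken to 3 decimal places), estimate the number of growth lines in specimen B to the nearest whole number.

Specimen A: adjusted count: 187 − 3 = 184 growth lines.
A: Mean rate = 98.0 mm / 184 years ≈ 0.533 mm per year.
For B, 56.2 / 0.533 = 105.44 years ≈ 105 growth lines.

105 growth lines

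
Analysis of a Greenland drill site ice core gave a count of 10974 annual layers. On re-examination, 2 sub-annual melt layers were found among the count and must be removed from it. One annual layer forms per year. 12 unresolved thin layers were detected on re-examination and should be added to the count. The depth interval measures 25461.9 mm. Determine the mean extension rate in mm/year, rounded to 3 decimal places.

2.318 mm/year

True annual layer count = 10974 − 2 + 12 = 10984.
Extension rate ≈ 25461.9 / 10984 = 2.318 mm/year.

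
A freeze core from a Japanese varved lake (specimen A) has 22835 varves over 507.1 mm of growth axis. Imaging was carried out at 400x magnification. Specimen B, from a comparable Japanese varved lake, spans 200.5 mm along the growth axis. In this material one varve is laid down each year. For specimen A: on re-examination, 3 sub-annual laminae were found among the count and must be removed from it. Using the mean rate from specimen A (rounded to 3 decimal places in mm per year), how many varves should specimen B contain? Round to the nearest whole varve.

Specimen A: correcting the raw count gives 22835 − 3 = 22832 true varves.
A: Mean rate = 507.1 mm / 22832 years ≈ 0.022 mm per year.
B spans 200.5 / 0.022 = 9113.64 years ≈ 9114 varves.

9114 varves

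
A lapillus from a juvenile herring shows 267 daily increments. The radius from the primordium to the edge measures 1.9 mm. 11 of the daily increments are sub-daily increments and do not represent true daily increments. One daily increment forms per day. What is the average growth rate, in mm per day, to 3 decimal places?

0.007 mm per day

Adjusted count: 267 − 11 = 256 daily increments.
1.9 mm over 256 days gives 1.9 / 256 ≈ 0.007 mm per day.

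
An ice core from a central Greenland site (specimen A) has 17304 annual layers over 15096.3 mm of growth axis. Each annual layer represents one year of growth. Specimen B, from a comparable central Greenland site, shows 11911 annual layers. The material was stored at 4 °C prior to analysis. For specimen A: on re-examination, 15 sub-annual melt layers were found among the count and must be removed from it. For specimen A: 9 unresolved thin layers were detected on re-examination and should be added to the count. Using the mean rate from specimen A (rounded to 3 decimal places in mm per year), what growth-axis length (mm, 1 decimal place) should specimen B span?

10398.3 mm

Specimen A: true annual layer count = 17304 − 15 + 9 = 17298.
A: 15096.3 mm over 17298 years gives 15096.3 / 17298 ≈ 0.873 mm per year.
For B, 0.873 mm/year × 11911 years = 10398.3 mm.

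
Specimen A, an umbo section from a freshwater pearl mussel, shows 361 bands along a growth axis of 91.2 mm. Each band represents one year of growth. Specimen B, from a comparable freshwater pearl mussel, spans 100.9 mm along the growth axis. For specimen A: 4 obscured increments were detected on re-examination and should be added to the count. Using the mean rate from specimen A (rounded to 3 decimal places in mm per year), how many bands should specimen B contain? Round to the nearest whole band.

Specimen A: correcting the raw count gives 361 + 4 = 365 true bands.
A: Extension rate ≈ 91.2 / 365 = 0.250 mm/year.
For B, 100.9 / 0.250 = 403.60 years ≈ 404 bands.

404 bands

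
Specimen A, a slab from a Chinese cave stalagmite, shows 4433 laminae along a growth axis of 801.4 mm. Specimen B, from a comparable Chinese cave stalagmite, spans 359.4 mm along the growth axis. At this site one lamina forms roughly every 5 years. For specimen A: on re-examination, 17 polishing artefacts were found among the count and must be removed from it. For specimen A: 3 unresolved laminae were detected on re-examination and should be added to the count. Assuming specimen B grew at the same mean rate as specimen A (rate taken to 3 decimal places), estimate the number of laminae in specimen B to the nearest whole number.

1997 laminae

Specimen A: correcting the raw count gives 4433 − 17 + 3 = 4419 true laminae.
Specimen A: multiplying by 5 years per lamina: 4419 × 5 = 22095 years.
A: 801.4 mm over 22095 years gives 801.4 / 22095 ≈ 0.036 mm per year.
Specimen B: 359.4 mm / 0.036 mm per year = 9983.33 years; at 5 years per lamina that is 9983.33 / 5 ≈ 1997 laminae.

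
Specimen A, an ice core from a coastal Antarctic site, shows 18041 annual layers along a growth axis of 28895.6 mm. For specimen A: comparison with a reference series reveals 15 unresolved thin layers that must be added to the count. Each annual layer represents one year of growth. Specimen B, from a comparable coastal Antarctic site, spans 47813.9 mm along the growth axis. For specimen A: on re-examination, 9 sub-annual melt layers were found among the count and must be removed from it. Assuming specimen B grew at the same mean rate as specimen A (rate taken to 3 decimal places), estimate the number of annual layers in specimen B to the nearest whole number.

29865 annual layers

Specimen A: adjusted count: 18041 − 9 + 15 = 18047 annual layers.
A: Mean rate = 28895.6 mm / 18047 years ≈ 1.601 mm/yr.
For B, 47813.9 / 1.601 = 29865.02 years ≈ 29865 annual layers.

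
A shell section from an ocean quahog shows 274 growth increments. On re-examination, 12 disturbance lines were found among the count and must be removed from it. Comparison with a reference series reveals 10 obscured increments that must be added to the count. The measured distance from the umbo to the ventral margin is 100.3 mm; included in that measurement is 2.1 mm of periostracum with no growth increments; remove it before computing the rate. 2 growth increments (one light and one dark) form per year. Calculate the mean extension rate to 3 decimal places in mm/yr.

Adjusted count: 274 − 12 + 10 = 272 growth increments.
With 2 growth increments per year, 272 / 2 = 136 years.
Net length = 100.3 − 2.1 = 98.2 mm.
Extension rate ≈ 98.2 / 136 = 0.722 mm/yr.

0.722 mm/yr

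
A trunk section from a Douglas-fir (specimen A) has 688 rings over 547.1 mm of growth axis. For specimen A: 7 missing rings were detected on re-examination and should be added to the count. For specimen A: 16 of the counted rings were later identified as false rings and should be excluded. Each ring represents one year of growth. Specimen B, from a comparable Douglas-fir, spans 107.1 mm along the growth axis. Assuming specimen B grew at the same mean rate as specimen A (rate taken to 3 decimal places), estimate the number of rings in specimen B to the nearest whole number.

Specimen A: correcting the raw count gives 688 − 16 + 7 = 679 true rings.
A: Mean rate = 547.1 mm / 679 years ≈ 0.806 mm/yr.
B spans 107.1 / 0.806 = 132.88 years ≈ 133 rings.

133 rings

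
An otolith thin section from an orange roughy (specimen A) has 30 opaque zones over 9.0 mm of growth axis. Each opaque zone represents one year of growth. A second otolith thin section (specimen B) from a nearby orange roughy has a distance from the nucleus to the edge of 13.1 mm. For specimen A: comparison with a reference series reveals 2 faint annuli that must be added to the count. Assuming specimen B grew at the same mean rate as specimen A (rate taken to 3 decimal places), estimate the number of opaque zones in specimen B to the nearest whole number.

47 opaque zones

Specimen A: adjusted count: 30 + 2 = 32 opaque zones.
A: 9.0 mm over 32 years gives 9.0 / 32 ≈ 0.281 mm/yr.
For B, 13.1 / 0.281 = 46.62 years ≈ 47 opaque zones.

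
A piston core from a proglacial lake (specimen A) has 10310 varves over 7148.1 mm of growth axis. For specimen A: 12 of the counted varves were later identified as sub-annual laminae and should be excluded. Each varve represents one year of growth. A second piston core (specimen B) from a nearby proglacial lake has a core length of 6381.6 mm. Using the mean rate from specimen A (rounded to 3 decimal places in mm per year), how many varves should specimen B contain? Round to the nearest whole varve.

9195 varves

Specimen A: correcting the raw count gives 10310 − 12 = 10298 true varves.
A: Mean rate = 7148.1 mm / 10298 years ≈ 0.694 mm/yr.
Specimen B: 6381.6 mm / 0.694 mm per year = 9195.39 years ≈ 9195 varves.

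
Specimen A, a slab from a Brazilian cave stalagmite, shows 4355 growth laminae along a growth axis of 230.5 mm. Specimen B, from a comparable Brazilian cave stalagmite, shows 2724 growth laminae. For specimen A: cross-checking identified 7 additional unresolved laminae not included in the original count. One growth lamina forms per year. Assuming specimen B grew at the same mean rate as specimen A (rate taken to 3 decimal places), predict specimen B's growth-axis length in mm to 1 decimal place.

144.4 mm

Specimen A: adjusted count: 4355 + 7 = 4362 growth laminae.
A: 230.5 mm over 4362 years gives 230.5 / 4362 ≈ 0.053 mm/yr.
Length of B = 0.053 × 2724 = 144.4 mm.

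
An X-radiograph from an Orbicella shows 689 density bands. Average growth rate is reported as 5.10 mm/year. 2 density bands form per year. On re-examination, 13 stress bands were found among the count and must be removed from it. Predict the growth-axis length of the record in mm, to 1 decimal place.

1723.8 mm

After corrections the count is 689 − 13 = 676 density bands.
676 density bands at 2 per year is 676 / 2 = 338 years.
Length ≈ 5.10 × 338 = 1723.8 mm.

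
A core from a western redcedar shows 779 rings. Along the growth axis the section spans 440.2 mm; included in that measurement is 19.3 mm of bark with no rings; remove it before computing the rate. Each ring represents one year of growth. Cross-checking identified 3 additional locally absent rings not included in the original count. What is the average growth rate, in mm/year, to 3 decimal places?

0.538 mm/year

Adjusted count: 779 + 3 = 782 rings.
Net length = 440.2 − 19.3 = 420.9 mm.
420.9 mm over 782 years gives 420.9 / 782 ≈ 0.538 mm/year.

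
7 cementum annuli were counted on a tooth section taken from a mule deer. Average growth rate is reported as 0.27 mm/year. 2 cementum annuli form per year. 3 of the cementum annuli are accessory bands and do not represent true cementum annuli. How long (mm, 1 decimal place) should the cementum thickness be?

0.5 mm

True cementum annulus count = 7 − 3 = 4.
Dividing by 2 cementum annuli per year: 4 / 2 = 2 years.
2 years at 0.27 mm/year gives 0.27 × 2 = 0.5 mm.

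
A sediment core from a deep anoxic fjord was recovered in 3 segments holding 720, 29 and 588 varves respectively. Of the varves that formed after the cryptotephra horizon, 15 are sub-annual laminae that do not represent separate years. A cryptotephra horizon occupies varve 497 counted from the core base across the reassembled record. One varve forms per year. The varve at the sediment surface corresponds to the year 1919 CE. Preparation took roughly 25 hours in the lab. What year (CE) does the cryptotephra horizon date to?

Total varves = 720 + 29 + 588 = 1337.
The cryptotephra horizon sits at varve 497 from the core base, so 1337 − 497 = 840 varves formed after it.
Removing the 15 false varves leaves 840 − 15 = 825 true varves beyond the cryptotephra horizon.
The varve at the sediment surface is 1919 CE, so the cryptotephra horizon dates to 1919 − 825 = 1094 CE.

1094 CE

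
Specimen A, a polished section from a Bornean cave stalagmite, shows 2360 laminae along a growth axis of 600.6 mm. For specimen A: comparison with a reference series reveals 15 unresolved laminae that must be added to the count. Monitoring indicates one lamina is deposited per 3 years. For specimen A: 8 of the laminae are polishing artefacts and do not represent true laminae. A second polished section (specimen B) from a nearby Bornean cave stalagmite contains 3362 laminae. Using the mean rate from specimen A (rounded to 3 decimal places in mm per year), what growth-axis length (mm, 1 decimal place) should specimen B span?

Specimen A: correcting the raw count gives 2360 − 8 + 15 = 2367 true laminae.
Specimen A: 2367 laminae at 3 years each span 2367 × 3 = 7101 years.
A: 600.6 mm over 7101 years gives 600.6 / 7101 ≈ 0.085 mm/year.
Specimen B: multiplying by 3 years per lamina: 3362 × 3 = 10086 years. Length of B = 0.085 × 10086 = 857.3 mm.

857.3 mm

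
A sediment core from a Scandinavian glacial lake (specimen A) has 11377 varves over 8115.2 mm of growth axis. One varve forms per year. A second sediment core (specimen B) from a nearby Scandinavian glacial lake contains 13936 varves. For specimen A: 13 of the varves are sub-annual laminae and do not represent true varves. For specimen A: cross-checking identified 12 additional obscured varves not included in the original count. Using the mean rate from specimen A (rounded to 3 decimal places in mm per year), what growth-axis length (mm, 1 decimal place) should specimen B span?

Specimen A: correcting the raw count gives 11377 − 13 + 12 = 11376 true varves.
A: Mean rate = 8115.2 mm / 11376 years ≈ 0.713 mm per year.
For B, 0.713 mm/year × 13936 years = 9936.4 mm.

9936.4 mm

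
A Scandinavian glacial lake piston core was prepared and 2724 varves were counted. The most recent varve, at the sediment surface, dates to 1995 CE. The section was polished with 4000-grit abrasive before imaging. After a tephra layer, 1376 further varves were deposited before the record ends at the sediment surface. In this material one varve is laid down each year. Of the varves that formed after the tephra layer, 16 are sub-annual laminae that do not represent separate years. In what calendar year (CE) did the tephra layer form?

635 CE

1376 varves post-date the tephra layer.
Removing the 16 false varves leaves 1376 − 16 = 1360 true varves beyond the tephra layer.
Counting back 1360 years from 1995 CE places the tephra layer in 1995 − 1360 = 635 CE.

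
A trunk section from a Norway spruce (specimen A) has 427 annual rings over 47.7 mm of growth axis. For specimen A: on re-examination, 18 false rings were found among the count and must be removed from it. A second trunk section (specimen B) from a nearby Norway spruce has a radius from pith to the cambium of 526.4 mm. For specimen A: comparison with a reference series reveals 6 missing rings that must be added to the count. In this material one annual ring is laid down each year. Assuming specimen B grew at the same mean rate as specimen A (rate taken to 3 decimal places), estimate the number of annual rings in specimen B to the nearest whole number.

4577 annual rings

Specimen A: adjusted count: 427 − 18 + 6 = 415 annual rings.
A: Mean rate = 47.7 mm / 415 years ≈ 0.115 mm/year.
For B, 526.4 / 0.115 = 4577.39 years ≈ 4577 annual rings.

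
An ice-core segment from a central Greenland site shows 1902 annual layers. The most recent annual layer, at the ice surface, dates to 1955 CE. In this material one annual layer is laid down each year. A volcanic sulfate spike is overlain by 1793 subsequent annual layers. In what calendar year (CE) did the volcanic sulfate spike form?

1793 annual layers post-date the volcanic sulfate spike.
Counting back 1793 years from 1955 CE places the volcanic sulfate spike in 1955 − 1793 = 162 CE.

162 CE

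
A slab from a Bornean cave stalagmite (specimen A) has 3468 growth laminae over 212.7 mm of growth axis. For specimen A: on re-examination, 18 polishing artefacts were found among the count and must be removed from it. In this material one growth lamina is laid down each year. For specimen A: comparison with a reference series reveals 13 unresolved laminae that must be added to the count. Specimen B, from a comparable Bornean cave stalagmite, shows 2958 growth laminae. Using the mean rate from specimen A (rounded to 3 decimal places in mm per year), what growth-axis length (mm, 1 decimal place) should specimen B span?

Specimen A: adjusted count: 3468 − 18 + 13 = 3463 growth laminae.
A: Extension rate ≈ 212.7 / 3463 = 0.061 mm/year.
For B, 0.061 mm/year × 2958 years = 180.4 mm.

180.4 mm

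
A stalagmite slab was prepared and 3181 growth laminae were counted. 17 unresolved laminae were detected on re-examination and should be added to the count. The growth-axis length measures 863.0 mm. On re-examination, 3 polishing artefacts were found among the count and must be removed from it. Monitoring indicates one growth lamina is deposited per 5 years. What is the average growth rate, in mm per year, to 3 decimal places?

0.054 mm per year

Adjusted count: 3181 − 3 + 17 = 3195 growth laminae.
At 5 years per growth lamina, 3195 × 5 = 15975 years.
863.0 mm over 15975 years gives 863.0 / 15975 ≈ 0.054 mm per year.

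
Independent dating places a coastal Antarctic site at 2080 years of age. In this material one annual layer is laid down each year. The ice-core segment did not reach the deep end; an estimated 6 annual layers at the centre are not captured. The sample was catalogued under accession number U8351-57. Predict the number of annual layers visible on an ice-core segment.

2074 annual layers

Expected annual layers over 2080 years: 2080.
Subtracting the 6 annual layers not captured gives 2080 − 6 = 2074 annual layers in the record.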